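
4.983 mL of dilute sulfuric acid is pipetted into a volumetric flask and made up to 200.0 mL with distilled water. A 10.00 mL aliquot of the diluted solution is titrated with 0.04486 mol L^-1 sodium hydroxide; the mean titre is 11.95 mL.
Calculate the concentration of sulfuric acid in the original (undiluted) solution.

1.076 mol/L

H2SO4 + 2 NaOH → Na2SO4 + 2 H2O
n(NaOH) = 0.01195 × 0.04486 = 5.361 × 10^-4 mol
From the 1:2 ratio, n(H2SO4) in the aliquot = 1/2 × 5.361 × 10^-4 = 2.680 × 10^-4 mol
[H2SO4]_dilute = 2.680 × 10^-4 / 0.01000 = 0.02680 mol/L
Dilution factor = 200.0 / 4.983 = 40.14
[H2SO4]_stock = 0.02680 × 40.14 = 1.076 mol/L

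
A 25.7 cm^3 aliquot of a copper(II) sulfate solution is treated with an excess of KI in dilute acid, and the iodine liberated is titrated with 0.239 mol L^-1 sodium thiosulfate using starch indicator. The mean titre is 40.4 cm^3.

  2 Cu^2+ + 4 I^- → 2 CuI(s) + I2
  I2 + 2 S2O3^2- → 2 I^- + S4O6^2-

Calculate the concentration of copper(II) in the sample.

n(S2O3^2-) = 0.0404 × 0.239 = 9.66 × 10^-3 mol
n(I2) = n(S2O3^2-)/2 = 4.83 × 10^-3 mol
From the 2:1 ratio, n(Cu2+) in the aliquot = 2/1 × 4.83 × 10^-3 = 9.66 × 10^-3 mol
[Cu2+] = 9.66 × 10^-3 / 0.0257 = 0.376 mol/L

0.376 mol/L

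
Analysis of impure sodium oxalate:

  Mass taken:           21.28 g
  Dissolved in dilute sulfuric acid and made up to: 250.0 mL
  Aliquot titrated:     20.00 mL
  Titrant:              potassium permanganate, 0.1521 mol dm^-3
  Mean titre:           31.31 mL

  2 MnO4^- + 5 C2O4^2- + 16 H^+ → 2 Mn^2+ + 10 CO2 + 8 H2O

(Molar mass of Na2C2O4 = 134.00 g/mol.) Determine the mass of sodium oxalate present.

19.94 g

n(KMnO4) per titration = 0.03131 × 0.1521 = 4.762 × 10^-3 mol
From the 5:2 ratio, n(Na2C2O4) in each aliquot = 5/2 × 4.762 × 10^-3 = 0.01191 mol
n(Na2C2O4) in the whole flask = 0.01191 × 250.0/20.00 = 0.1488 mol
mass of Na2C2O4 = 0.1488 × 134.00 = 19.94 g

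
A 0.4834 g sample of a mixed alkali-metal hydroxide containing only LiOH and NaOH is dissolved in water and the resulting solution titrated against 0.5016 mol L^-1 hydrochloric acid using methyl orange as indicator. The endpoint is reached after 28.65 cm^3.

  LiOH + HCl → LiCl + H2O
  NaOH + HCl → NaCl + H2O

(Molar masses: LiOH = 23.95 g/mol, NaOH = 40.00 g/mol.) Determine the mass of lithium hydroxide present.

n(HCl) = 0.02865 × 0.5016 = 0.01437 mol
Let x = n(LiOH), y = n(NaOH).
Titrant: 1x + 1y = 0.01437;  mass: 23.95x + 40.00y = 0.4834
Solving, x = 5.697 × 10^-3 mol, y = 8.674 × 10^-3 mol
mass of LiOH = 5.697 × 10^-3 × 23.95 = 0.1364 g

0.1364 g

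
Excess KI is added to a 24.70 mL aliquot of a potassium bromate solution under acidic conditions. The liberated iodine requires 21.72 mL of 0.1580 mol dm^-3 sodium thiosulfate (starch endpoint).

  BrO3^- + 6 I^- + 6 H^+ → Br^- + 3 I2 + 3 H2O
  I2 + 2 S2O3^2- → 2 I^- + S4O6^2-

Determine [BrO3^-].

n(S2O3^2-) = 0.02172 × 0.1580 = 3.432 × 10^-3 mol
n(I2) = n(S2O3^2-)/2 = 1.716 × 10^-3 mol
From the 1:3 ratio, n(BrO3^-) in the aliquot = 1/3 × 1.716 × 10^-3 = 5.720 × 10^-4 mol
[BrO3^-] = 5.720 × 10^-4 / 0.02470 = 0.02316 mol/L

0.02316 mol/L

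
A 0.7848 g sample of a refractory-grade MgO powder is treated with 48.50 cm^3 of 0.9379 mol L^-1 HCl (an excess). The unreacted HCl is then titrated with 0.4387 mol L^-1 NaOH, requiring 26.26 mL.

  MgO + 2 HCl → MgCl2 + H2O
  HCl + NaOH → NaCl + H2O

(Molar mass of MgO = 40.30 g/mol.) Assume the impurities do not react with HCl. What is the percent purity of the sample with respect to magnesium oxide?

87.21 %

n(HCl) added = 0.04850 × 0.9379 = 0.04549 mol
n(NaOH) used in back-titration = 0.02626 × 0.4387 = 0.01152 mol
n(HCl) left over = 0.01152 mol (1:1 ratio)
n(HCl) consumed by analyte = 0.04549 − 0.01152 = 0.03397 mol
From the 1:2 ratio, n(MgO) = 1/2 × 0.03397 = 0.01698 mol
mass of MgO = 0.01698 × 40.30 = 0.6845 g
% MgO = 0.6845 / 0.7848 × 100 = 87.21 %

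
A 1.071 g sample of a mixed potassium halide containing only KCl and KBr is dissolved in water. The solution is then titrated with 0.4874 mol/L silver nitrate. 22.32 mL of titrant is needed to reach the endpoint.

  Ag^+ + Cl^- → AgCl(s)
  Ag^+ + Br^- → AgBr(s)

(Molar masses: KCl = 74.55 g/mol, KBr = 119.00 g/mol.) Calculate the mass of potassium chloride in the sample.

n(AgNO3) = 0.02232 × 0.4874 = 0.01088 mol
Let x = n(KCl), y = n(KBr).
Titrant: 1x + 1y = 0.01088;  mass: 74.55x + 119.00y = 1.071
Solving, x = 5.030 × 10^-3 mol, y = 5.849 × 10^-3 mol
mass of KCl = 5.030 × 10^-3 × 74.55 = 0.3750 g

0.3750 g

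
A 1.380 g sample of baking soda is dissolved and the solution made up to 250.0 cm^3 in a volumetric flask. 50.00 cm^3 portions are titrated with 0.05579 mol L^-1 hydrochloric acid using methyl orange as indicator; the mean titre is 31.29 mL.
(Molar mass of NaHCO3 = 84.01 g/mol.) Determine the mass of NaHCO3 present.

0.7333 g

NaHCO3 + HCl → NaCl + H2O + CO2
n(HCl) per titration = 0.03129 × 0.05579 = 1.746 × 10^-3 mol
n(NaHCO3) in each aliquot = 1.746 × 10^-3 mol (1:1 ratio)
n(NaHCO3) in the whole flask = 1.746 × 10^-3 × 250.0/50.00 = 8.728 × 10^-3 mol
mass of NaHCO3 = 8.728 × 10^-3 × 84.01 = 0.7333 g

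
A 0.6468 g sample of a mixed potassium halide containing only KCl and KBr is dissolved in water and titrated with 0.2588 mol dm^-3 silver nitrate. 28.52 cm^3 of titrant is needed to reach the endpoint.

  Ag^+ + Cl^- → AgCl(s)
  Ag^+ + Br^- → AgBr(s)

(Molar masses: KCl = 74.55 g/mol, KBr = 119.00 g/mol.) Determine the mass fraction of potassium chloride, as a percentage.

n(AgNO3) = 0.02852 × 0.2588 = 7.381 × 10^-3 mol
Let x = n(KCl), y = n(KBr).
Titrant: 1x + 1y = 7.381 × 10^-3;  mass: 74.55x + 119.00y = 0.6468
Solving, x = 5.209 × 10^-3 mol, y = 2.172 × 10^-3 mol
mass of KCl = 5.209 × 10^-3 × 74.55 = 0.3883 g
% KCl = 0.3883 / 0.6468 × 100 = 60.04 %

60.04 %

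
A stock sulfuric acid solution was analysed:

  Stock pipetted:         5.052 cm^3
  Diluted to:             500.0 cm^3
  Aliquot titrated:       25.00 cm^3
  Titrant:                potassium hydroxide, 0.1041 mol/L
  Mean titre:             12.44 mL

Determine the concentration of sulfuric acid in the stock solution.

2.563 mol/L

H2SO4 + 2 KOH → K2SO4 + 2 H2O
n(KOH) = 0.01244 × 0.1041 = 1.295 × 10^-3 mol
From the 1:2 ratio, n(H2SO4) in the aliquot = 1/2 × 1.295 × 10^-3 = 6.475 × 10^-4 mol
[H2SO4]_dilute = 6.475 × 10^-4 / 0.02500 = 0.02590 mol/L
Dilution factor = 500.0 / 5.052 = 98.97
[H2SO4]_stock = 0.02590 × 98.97 = 2.563 mol/L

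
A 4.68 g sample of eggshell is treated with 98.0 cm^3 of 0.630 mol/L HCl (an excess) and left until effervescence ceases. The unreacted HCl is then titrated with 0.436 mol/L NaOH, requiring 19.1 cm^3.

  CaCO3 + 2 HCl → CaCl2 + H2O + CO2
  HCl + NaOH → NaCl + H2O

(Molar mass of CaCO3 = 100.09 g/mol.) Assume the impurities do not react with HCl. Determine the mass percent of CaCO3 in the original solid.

n(HCl) added = 0.0980 × 0.630 = 0.0617 mol
n(NaOH) used in back-titration = 0.0191 × 0.436 = 8.33 × 10^-3 mol
n(HCl) left over = 8.33 × 10^-3 mol (1:1 ratio)
n(HCl) consumed by analyte = 0.0617 − 8.33 × 10^-3 = 0.0534 mol
From the 1:2 ratio, n(CaCO3) = 1/2 × 0.0534 = 0.0267 mol
mass of CaCO3 = 0.0267 × 100.09 = 2.67 g
% CaCO3 = 2.67 / 4.68 × 100 = 57.1 %

57.1 %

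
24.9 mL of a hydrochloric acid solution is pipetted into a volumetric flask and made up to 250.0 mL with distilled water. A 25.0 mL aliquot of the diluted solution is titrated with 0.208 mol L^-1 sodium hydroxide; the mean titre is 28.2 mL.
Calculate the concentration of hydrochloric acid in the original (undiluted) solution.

2.36 mol/L

HCl + NaOH → NaCl + H2O
n(NaOH) = 0.0282 × 0.208 = 5.87 × 10^-3 mol
n(HCl) in the aliquot = 5.87 × 10^-3 mol (1:1 ratio)
[HCl]_dilute = 5.87 × 10^-3 / 0.0250 = 0.235 mol/L
Dilution factor = 250.0 / 24.9 = 10.04
[HCl]_stock = 0.235 × 10.04 = 2.36 mol/L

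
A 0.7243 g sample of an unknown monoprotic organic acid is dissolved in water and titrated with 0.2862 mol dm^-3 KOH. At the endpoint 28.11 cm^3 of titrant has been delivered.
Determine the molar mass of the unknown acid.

n(KOH) = 0.02811 L × 0.2862 mol/L = 8.045 × 10^-3 mol
n(HA) = 8.045 × 10^-3 mol (1:1 ratio)
M = m / n = 0.7243 g / 8.045 × 10^-3 mol = 90.03 g/mol

90.03 g/mol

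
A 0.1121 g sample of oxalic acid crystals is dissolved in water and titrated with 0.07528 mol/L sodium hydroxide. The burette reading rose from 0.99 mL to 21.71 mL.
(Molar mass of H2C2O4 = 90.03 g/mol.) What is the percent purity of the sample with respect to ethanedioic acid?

62.64 %

H2C2O4 + 2 NaOH → Na2C2O4 + 2 H2O
n(NaOH) = 0.02072 L × 0.07528 mol/L = 1.560 × 10^-3 mol
From the 1:2 ratio, n(H2C2O4) = 1/2 × 1.560 × 10^-3 = 7.799 × 10^-4 mol
mass of H2C2O4 = 7.799 × 10^-4 × 90.03 g/mol = 0.07021 g
% H2C2O4 = 0.07021 / 0.1121 × 100 = 62.64 %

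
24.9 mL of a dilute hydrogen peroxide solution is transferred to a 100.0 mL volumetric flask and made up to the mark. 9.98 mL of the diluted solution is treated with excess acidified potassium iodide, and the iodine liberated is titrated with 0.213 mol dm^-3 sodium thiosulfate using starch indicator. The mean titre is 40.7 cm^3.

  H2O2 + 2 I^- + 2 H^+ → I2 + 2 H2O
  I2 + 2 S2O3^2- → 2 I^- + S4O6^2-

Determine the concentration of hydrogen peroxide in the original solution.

1.74 mol/L

n(S2O3^2-) = 0.0407 × 0.213 = 8.67 × 10^-3 mol
n(I2) = n(S2O3^2-)/2 = 4.33 × 10^-3 mol
n(H2O2) in the aliquot = 4.33 × 10^-3 mol (1:1 ratio)
[H2O2]_dilute = 4.33 × 10^-3 / 0.00998 = 0.434 mol/L
[H2O2]_original = 0.434 × 100.0/24.9 = 1.74 mol/L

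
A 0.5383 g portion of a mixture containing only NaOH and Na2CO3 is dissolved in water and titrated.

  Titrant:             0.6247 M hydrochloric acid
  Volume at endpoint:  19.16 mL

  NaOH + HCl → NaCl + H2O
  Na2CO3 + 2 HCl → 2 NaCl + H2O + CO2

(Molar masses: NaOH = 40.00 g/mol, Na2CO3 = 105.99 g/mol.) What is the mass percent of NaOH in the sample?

n(HCl) = 0.01916 × 0.6247 = 0.01197 mol
Let x = n(NaOH), y = n(Na2CO3).
Titrant: 1x + 2y = 0.01197;  mass: 40.00x + 105.99y = 0.5383
Solving, x = 7.388 × 10^-3 mol, y = 2.290 × 10^-3 mol
mass of NaOH = 7.388 × 10^-3 × 40.00 = 0.2955 g
% NaOH = 0.2955 / 0.5383 × 100 = 54.90 %

54.90 %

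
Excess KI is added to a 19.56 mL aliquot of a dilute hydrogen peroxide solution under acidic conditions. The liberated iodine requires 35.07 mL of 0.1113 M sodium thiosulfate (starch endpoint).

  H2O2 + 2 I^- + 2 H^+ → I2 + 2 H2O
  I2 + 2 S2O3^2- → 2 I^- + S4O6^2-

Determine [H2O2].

0.09978 M

n(S2O3^2-) = 0.03507 × 0.1113 = 3.903 × 10^-3 mol
n(I2) = n(S2O3^2-)/2 = 1.952 × 10^-3 mol
n(H2O2) in the aliquot = 1.952 × 10^-3 mol (1:1 ratio)
[H2O2] = 1.952 × 10^-3 / 0.01956 = 0.09978 mol/L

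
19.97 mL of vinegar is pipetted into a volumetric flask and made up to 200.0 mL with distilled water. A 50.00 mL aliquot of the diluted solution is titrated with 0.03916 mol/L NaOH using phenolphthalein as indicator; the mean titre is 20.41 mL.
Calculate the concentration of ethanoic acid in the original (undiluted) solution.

0.1601 mol/L

CH3COOH + NaOH → CH3COONa + H2O
n(NaOH) = 0.02041 × 0.03916 = 7.993 × 10^-4 mol
n(CH3COOH) in the aliquot = 7.993 × 10^-4 mol (1:1 ratio)
[CH3COOH]_dilute = 7.993 × 10^-4 / 0.05000 = 0.01599 mol/L
Dilution factor = 200.0 / 19.97 = 10.02
[CH3COOH]_stock = 0.01599 × 10.02 = 0.1601 mol/L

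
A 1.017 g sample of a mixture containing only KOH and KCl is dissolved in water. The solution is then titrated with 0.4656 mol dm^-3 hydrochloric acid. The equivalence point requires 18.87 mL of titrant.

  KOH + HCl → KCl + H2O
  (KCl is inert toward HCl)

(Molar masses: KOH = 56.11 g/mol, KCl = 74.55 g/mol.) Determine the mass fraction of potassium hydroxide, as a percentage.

48.47 %

n(HCl) = 0.01887 × 0.4656 = 8.786 × 10^-3 mol
Let x = n(KOH), y = n(KCl).
Titrant: 1x = 8.786 × 10^-3;  mass: 56.11x + 74.55y = 1.017
Solving, x = 8.786 × 10^-3 mol, y = 7.029 × 10^-3 mol
mass of KOH = 8.786 × 10^-3 × 56.11 = 0.4930 g
% KOH = 0.4930 / 1.017 × 100 = 48.47 %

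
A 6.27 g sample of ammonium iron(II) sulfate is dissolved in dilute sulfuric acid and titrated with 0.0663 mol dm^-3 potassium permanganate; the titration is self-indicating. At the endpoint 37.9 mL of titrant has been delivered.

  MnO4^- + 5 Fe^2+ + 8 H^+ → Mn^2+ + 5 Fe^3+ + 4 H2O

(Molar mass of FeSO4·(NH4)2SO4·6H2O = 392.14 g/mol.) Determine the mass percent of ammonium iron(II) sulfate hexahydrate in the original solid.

78.6 %

n(KMnO4) = 0.0379 L × 0.0663 mol/L = 2.51 × 10^-3 mol
From the 5:1 ratio, n(FeSO4·(NH4)2SO4·6H2O) = 5/1 × 2.51 × 10^-3 = 0.0126 mol
mass of FeSO4·(NH4)2SO4·6H2O = 0.0126 × 392.14 g/mol = 4.93 g
% FeSO4·(NH4)2SO4·6H2O = 4.93 / 6.27 × 100 = 78.6 %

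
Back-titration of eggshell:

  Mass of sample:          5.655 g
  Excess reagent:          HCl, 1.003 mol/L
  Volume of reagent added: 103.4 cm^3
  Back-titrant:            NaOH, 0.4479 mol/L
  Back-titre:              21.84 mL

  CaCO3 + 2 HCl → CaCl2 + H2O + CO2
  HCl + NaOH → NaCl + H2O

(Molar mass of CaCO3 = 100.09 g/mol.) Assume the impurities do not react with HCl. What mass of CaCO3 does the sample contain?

n(HCl) added = 0.1034 × 1.003 = 0.1037 mol
n(NaOH) used in back-titration = 0.02184 × 0.4479 = 9.782 × 10^-3 mol
n(HCl) left over = 9.782 × 10^-3 mol (1:1 ratio)
n(HCl) consumed by analyte = 0.1037 − 9.782 × 10^-3 = 0.09393 mol
From the 1:2 ratio, n(CaCO3) = 1/2 × 0.09393 = 0.04696 mol
mass of CaCO3 = 0.04696 × 100.09 = 4.701 g

4.701 g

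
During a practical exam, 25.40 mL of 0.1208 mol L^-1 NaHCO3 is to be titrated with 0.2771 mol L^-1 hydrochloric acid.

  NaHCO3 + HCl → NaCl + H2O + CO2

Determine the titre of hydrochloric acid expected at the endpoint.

11.07 mL

n(NaHCO3) = 0.02540 L × 0.1208 mol/L = 3.068 × 10^-3 mol
n(HCl) = 3.068 × 10^-3 mol (1:1 stoichiometry)
V(HCl) = 3.068 × 10^-3 mol / 0.2771 mol/L = 0.01107 L = 11.07 mL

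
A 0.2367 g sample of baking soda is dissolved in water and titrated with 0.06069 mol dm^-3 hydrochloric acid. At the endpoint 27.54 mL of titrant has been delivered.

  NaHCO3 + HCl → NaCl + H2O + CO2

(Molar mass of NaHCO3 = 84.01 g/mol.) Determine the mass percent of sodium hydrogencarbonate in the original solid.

n(HCl) = 0.02754 L × 0.06069 mol/L = 1.671 × 10^-3 mol
n(NaHCO3) = 1.671 × 10^-3 mol (1:1 ratio)
mass of NaHCO3 = 1.671 × 10^-3 × 84.01 g/mol = 0.1404 g
% NaHCO3 = 0.1404 / 0.2367 × 100 = 59.32 %

59.32 %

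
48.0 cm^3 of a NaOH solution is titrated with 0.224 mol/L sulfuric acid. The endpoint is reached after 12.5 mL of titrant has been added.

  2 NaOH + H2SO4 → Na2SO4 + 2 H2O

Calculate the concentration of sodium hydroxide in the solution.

0.117 mol/L

n(H2SO4) = 0.0125 L × 0.224 mol/L = 2.80 × 10^-3 mol
From the 2:1 mole ratio, n(NaOH) = 2/1 × 2.80 × 10^-3 = 5.60 × 10^-3 mol
[NaOH] = 5.60 × 10^-3 mol / 0.0480 L = 0.117 mol/L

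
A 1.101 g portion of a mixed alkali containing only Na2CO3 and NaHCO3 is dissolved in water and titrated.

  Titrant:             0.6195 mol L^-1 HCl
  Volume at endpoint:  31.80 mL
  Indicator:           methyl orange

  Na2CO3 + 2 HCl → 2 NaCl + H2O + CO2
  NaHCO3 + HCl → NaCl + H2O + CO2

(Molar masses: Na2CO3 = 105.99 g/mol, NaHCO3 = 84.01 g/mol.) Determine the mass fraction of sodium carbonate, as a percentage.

85.98 %

n(HCl) = 0.03180 × 0.6195 = 0.01970 mol
Let x = n(Na2CO3), y = n(NaHCO3).
Titrant: 2x + 1y = 0.01970;  mass: 105.99x + 84.01y = 1.101
Solving, x = 8.931 × 10^-3 mol, y = 1.838 × 10^-3 mol
mass of Na2CO3 = 8.931 × 10^-3 × 105.99 = 0.9466 g
% Na2CO3 = 0.9466 / 1.101 × 100 = 85.98 %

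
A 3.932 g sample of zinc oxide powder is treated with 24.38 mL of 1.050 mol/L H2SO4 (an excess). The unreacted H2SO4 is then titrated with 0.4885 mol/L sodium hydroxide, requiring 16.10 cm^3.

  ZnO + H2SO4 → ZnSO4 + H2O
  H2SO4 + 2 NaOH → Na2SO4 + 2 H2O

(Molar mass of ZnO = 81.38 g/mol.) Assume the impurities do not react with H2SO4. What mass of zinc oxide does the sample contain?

1.763 g

n(H2SO4) added = 0.02438 × 1.050 = 0.02560 mol
n(NaOH) used in back-titration = 0.01610 × 0.4885 = 7.865 × 10^-3 mol
From the 1:2 ratio, n(H2SO4) left over = 1/2 × 7.865 × 10^-3 = 3.932 × 10^-3 mol
n(H2SO4) consumed by analyte = 0.02560 − 3.932 × 10^-3 = 0.02167 mol
n(ZnO) = 0.02167 mol (1:1 ratio)
mass of ZnO = 0.02167 × 81.38 = 1.763 g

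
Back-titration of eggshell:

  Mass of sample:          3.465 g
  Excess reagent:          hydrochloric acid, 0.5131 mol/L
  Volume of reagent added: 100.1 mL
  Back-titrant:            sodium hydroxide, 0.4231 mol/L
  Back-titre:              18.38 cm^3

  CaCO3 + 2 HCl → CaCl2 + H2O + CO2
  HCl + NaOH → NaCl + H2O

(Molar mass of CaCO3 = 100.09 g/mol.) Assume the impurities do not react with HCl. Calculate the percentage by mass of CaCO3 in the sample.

n(HCl) added = 0.1001 × 0.5131 = 0.05136 mol
n(NaOH) used in back-titration = 0.01838 × 0.4231 = 7.777 × 10^-3 mol
n(HCl) left over = 7.777 × 10^-3 mol (1:1 ratio)
n(HCl) consumed by analyte = 0.05136 − 7.777 × 10^-3 = 0.04358 mol
From the 1:2 ratio, n(CaCO3) = 1/2 × 0.04358 = 0.02179 mol
mass of CaCO3 = 0.02179 × 100.09 = 2.181 g
% CaCO3 = 2.181 / 3.465 × 100 = 62.95 %

62.95 %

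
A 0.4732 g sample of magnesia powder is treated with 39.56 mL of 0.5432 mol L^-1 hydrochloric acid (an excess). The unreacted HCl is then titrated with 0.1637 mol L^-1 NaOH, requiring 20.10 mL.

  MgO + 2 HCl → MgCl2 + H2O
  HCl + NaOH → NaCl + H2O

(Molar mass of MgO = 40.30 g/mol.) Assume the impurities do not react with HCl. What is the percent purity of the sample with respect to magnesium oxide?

n(HCl) added = 0.03956 × 0.5432 = 0.02149 mol
n(NaOH) used in back-titration = 0.02010 × 0.1637 = 3.290 × 10^-3 mol
n(HCl) left over = 3.290 × 10^-3 mol (1:1 ratio)
n(HCl) consumed by analyte = 0.02149 − 3.290 × 10^-3 = 0.01820 mol
From the 1:2 ratio, n(MgO) = 1/2 × 0.01820 = 9.099 × 10^-3 mol
mass of MgO = 9.099 × 10^-3 × 40.30 = 0.3667 g
% MgO = 0.3667 / 0.4732 × 100 = 77.49 %

77.49 %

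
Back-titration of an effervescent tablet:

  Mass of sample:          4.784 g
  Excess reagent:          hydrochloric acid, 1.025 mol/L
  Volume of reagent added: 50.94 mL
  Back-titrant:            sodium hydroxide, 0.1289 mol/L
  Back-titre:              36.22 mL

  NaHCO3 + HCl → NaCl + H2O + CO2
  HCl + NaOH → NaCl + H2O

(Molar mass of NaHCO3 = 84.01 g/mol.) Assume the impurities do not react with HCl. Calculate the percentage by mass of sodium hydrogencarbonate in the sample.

n(HCl) added = 0.05094 × 1.025 = 0.05221 mol
n(NaOH) used in back-titration = 0.03622 × 0.1289 = 4.669 × 10^-3 mol
n(HCl) left over = 4.669 × 10^-3 mol (1:1 ratio)
n(HCl) consumed by analyte = 0.05221 − 4.669 × 10^-3 = 0.04754 mol
n(NaHCO3) = 0.04754 mol (1:1 ratio)
mass of NaHCO3 = 0.04754 × 84.01 = 3.994 g
% NaHCO3 = 3.994 / 4.784 × 100 = 83.49 %

83.49 %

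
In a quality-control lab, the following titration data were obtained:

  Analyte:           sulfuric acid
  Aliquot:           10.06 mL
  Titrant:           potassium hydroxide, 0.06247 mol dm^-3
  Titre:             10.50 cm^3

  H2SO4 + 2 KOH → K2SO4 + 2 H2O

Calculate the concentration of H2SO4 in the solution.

n(KOH) = 0.01050 L × 0.06247 mol/L = 6.559 × 10^-4 mol
From the 1:2 mole ratio, n(H2SO4) = 1/2 × 6.559 × 10^-4 = 3.280 × 10^-4 mol
[H2SO4] = 3.280 × 10^-4 mol / 0.01006 L = 0.03260 mol/L

0.03260 mol/L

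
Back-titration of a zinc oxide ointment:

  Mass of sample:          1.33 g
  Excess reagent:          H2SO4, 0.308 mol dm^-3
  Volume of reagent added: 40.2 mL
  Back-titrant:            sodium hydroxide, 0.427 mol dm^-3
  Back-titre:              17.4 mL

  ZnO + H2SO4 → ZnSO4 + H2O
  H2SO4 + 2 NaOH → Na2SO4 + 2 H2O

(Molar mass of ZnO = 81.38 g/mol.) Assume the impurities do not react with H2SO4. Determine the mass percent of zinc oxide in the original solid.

53.0 %

n(H2SO4) added = 0.0402 × 0.308 = 0.0124 mol
n(NaOH) used in back-titration = 0.0174 × 0.427 = 7.43 × 10^-3 mol
From the 1:2 ratio, n(H2SO4) left over = 1/2 × 7.43 × 10^-3 = 3.71 × 10^-3 mol
n(H2SO4) consumed by analyte = 0.0124 − 3.71 × 10^-3 = 8.67 × 10^-3 mol
n(ZnO) = 8.67 × 10^-3 mol (1:1 ratio)
mass of ZnO = 8.67 × 10^-3 × 81.38 = 0.705 g
% ZnO = 0.705 / 1.33 × 100 = 53.0 %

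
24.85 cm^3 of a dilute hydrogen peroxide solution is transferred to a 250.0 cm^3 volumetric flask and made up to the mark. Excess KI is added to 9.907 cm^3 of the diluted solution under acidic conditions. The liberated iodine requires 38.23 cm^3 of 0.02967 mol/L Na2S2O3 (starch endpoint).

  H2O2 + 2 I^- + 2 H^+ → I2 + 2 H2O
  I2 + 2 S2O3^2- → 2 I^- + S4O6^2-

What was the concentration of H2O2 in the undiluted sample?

n(S2O3^2-) = 0.03823 × 0.02967 = 1.134 × 10^-3 mol
n(I2) = n(S2O3^2-)/2 = 5.671 × 10^-4 mol
n(H2O2) in the aliquot = 5.671 × 10^-4 mol (1:1 ratio)
[H2O2]_dilute = 5.671 × 10^-4 / 0.009907 = 0.05725 mol/L
[H2O2]_original = 0.05725 × 250.0/24.85 = 0.5759 mol/L

0.5759 mol/L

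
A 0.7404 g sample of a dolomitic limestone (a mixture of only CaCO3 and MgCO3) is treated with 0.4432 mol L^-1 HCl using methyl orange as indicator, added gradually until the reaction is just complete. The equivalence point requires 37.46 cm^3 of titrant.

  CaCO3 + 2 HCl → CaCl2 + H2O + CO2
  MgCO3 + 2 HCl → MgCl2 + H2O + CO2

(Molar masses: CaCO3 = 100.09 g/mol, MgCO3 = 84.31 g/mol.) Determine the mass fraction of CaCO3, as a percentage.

34.72 %

n(HCl) = 0.03746 × 0.4432 = 0.01660 mol
Let x = n(CaCO3), y = n(MgCO3).
Titrant: 2x + 2y = 0.01660;  mass: 100.09x + 84.31y = 0.7404
Solving, x = 2.569 × 10^-3 mol, y = 5.733 × 10^-3 mol
mass of CaCO3 = 2.569 × 10^-3 × 100.09 = 0.2571 g
% CaCO3 = 0.2571 / 0.7404 × 100 = 34.72 %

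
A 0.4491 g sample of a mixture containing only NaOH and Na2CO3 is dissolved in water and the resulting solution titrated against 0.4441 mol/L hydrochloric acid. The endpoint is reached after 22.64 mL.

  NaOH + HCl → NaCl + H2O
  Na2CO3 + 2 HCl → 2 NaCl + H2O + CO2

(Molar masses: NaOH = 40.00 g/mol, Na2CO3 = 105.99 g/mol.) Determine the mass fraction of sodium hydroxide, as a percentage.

57.39 %

n(HCl) = 0.02264 × 0.4441 = 0.01005 mol
Let x = n(NaOH), y = n(Na2CO3).
Titrant: 1x + 2y = 0.01005;  mass: 40.00x + 105.99y = 0.4491
Solving, x = 6.444 × 10^-3 mol, y = 1.805 × 10^-3 mol
mass of NaOH = 6.444 × 10^-3 × 40.00 = 0.2577 g
% NaOH = 0.2577 / 0.4491 × 100 = 57.39 %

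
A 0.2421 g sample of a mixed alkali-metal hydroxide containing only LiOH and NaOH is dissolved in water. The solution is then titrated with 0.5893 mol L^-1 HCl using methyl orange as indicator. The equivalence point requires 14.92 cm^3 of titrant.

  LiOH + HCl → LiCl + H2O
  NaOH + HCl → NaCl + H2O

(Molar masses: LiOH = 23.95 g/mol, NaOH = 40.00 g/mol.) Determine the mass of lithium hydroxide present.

0.1635 g

n(HCl) = 0.01492 × 0.5893 = 8.792 × 10^-3 mol
Let x = n(LiOH), y = n(NaOH).
Titrant: 1x + 1y = 8.792 × 10^-3;  mass: 23.95x + 40.00y = 0.2421
Solving, x = 6.828 × 10^-3 mol, y = 1.964 × 10^-3 mol
mass of LiOH = 6.828 × 10^-3 × 23.95 = 0.1635 g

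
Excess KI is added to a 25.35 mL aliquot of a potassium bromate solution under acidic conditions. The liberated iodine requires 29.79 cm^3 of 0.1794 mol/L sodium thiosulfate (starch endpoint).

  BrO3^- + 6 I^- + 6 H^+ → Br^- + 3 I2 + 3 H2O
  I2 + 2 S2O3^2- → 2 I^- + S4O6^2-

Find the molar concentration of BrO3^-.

n(S2O3^2-) = 0.02979 × 0.1794 = 5.344 × 10^-3 mol
n(I2) = n(S2O3^2-)/2 = 2.672 × 10^-3 mol
From the 1:3 ratio, n(BrO3^-) in the aliquot = 1/3 × 2.672 × 10^-3 = 8.907 × 10^-4 mol
[BrO3^-] = 8.907 × 10^-4 / 0.02535 = 0.03514 mol/L

0.03514 mol/L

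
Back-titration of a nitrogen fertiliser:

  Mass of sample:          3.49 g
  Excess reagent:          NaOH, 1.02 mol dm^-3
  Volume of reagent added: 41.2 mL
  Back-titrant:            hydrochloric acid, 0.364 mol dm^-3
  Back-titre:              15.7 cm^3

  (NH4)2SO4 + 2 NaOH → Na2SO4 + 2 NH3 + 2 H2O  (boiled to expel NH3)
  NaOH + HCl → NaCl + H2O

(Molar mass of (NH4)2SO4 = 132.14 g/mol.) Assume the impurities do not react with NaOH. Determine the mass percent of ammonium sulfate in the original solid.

68.7 %

n(NaOH) added = 0.0412 × 1.02 = 0.0420 mol
n(HCl) used in back-titration = 0.0157 × 0.364 = 5.71 × 10^-3 mol
n(NaOH) left over = 5.71 × 10^-3 mol (1:1 ratio)
n(NaOH) consumed by analyte = 0.0420 − 5.71 × 10^-3 = 0.0363 mol
From the 1:2 ratio, n((NH4)2SO4) = 1/2 × 0.0363 = 0.0182 mol
mass of (NH4)2SO4 = 0.0182 × 132.14 = 2.40 g
% (NH4)2SO4 = 2.40 / 3.49 × 100 = 68.7 %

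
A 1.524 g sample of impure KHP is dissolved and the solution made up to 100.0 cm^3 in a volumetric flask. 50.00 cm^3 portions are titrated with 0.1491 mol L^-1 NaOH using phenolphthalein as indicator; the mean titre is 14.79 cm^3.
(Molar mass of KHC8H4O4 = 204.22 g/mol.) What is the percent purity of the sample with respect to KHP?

KHC8H4O4 + NaOH → KNaC8H4O4 + H2O
n(NaOH) per titration = 0.01479 × 0.1491 = 2.205 × 10^-3 mol
n(KHC8H4O4) in each aliquot = 2.205 × 10^-3 mol (1:1 ratio)
n(KHC8H4O4) in the whole flask = 2.205 × 10^-3 × 100.0/50.00 = 4.410 × 10^-3 mol
mass of KHC8H4O4 = 4.410 × 10^-3 × 204.22 = 0.9007 g
% KHC8H4O4 = 0.9007 / 1.524 × 100 = 59.10 %

59.10 %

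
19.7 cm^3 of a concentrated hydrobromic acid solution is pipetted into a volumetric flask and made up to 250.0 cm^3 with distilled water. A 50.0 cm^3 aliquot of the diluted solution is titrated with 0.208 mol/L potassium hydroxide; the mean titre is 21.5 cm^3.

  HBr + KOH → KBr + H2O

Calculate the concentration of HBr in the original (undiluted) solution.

n(KOH) = 0.0215 × 0.208 = 4.47 × 10^-3 mol
n(HBr) in the aliquot = 4.47 × 10^-3 mol (1:1 ratio)
[HBr]_dilute = 4.47 × 10^-3 / 0.0500 = 0.0894 mol/L
Dilution factor = 250.0 / 19.7 = 12.69
[HBr]_stock = 0.0894 × 12.69 = 1.14 mol/L

1.14 mol/L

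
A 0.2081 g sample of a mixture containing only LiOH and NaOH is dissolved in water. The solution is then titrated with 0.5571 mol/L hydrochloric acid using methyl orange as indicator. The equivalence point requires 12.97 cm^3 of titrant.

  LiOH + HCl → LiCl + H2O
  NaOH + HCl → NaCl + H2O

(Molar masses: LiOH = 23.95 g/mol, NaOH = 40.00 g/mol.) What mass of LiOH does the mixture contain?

0.1208 g

n(HCl) = 0.01297 × 0.5571 = 7.226 × 10^-3 mol
Let x = n(LiOH), y = n(NaOH).
Titrant: 1x + 1y = 7.226 × 10^-3;  mass: 23.95x + 40.00y = 0.2081
Solving, x = 5.042 × 10^-3 mol, y = 2.184 × 10^-3 mol
mass of LiOH = 5.042 × 10^-3 × 23.95 = 0.1208 g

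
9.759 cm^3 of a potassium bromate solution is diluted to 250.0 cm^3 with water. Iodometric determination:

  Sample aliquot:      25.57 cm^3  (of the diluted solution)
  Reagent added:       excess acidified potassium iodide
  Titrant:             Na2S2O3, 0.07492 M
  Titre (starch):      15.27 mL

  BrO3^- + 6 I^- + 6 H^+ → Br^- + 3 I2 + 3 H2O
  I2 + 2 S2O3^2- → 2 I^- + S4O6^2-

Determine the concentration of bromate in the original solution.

n(S2O3^2-) = 0.01527 × 0.07492 = 1.144 × 10^-3 mol
n(I2) = n(S2O3^2-)/2 = 5.720 × 10^-4 mol
From the 1:3 ratio, n(BrO3^-) in the aliquot = 1/3 × 5.720 × 10^-4 = 1.907 × 10^-4 mol
[BrO3^-]_dilute = 1.907 × 10^-4 / 0.02557 = 0.007457 mol/L
[BrO3^-]_original = 0.007457 × 250.0/9.759 = 0.1910 mol/L

0.1910 M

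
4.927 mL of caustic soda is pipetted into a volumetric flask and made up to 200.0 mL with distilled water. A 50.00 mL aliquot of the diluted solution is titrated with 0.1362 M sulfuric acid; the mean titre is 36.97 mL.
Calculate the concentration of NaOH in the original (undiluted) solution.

2 NaOH + H2SO4 → Na2SO4 + 2 H2O
n(H2SO4) = 0.03697 × 0.1362 = 5.035 × 10^-3 mol
From the 2:1 ratio, n(NaOH) in the aliquot = 2/1 × 5.035 × 10^-3 = 0.01007 mol
[NaOH]_dilute = 0.01007 / 0.05000 = 0.2014 mol/L
Dilution factor = 200.0 / 4.927 = 40.59
[NaOH]_stock = 0.2014 × 40.59 = 8.176 mol/L

8.176 M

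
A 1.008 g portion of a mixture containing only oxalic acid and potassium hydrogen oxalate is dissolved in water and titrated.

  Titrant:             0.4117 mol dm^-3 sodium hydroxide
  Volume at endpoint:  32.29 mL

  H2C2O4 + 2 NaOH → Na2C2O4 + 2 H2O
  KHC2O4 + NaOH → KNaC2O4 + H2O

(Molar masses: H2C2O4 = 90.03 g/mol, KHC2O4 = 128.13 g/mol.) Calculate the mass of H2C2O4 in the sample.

0.3766 g

n(NaOH) = 0.03229 × 0.4117 = 0.01329 mol
Let x = n(H2C2O4), y = n(KHC2O4).
Titrant: 2x + 1y = 0.01329;  mass: 90.03x + 128.13y = 1.008
Solving, x = 4.183 × 10^-3 mol, y = 4.928 × 10^-3 mol
mass of H2C2O4 = 4.183 × 10^-3 × 90.03 = 0.3766 g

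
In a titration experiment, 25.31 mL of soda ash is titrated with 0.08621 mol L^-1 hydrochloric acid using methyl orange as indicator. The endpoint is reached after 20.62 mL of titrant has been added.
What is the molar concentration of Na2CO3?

0.03512 mol/L

Na2CO3 + 2 HCl → 2 NaCl + H2O + CO2
n(HCl) = 0.02062 L × 0.08621 mol/L = 1.778 × 10^-3 mol
From the 1:2 mole ratio, n(Na2CO3) = 1/2 × 1.778 × 10^-3 = 8.888 × 10^-4 mol
[Na2CO3] = 8.888 × 10^-4 mol / 0.02531 L = 0.03512 mol/L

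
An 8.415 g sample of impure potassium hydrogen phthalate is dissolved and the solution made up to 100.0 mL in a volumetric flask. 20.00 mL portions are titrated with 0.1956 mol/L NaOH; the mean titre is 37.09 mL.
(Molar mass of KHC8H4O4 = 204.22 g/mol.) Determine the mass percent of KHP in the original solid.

88.03 %

KHC8H4O4 + NaOH → KNaC8H4O4 + H2O
n(NaOH) per titration = 0.03709 × 0.1956 = 7.255 × 10^-3 mol
n(KHC8H4O4) in each aliquot = 7.255 × 10^-3 mol (1:1 ratio)
n(KHC8H4O4) in the whole flask = 7.255 × 10^-3 × 100.0/20.00 = 0.03627 mol
mass of KHC8H4O4 = 0.03627 × 204.22 = 7.408 g
% KHC8H4O4 = 7.408 / 8.415 × 100 = 88.03 %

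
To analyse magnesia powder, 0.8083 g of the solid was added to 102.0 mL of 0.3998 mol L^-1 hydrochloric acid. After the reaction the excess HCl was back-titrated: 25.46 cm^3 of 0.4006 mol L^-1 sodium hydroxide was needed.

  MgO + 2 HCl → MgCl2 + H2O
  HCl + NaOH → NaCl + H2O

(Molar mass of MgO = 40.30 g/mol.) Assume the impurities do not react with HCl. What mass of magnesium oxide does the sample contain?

n(HCl) added = 0.1020 × 0.3998 = 0.04078 mol
n(NaOH) used in back-titration = 0.02546 × 0.4006 = 0.01020 mol
n(HCl) left over = 0.01020 mol (1:1 ratio)
n(HCl) consumed by analyte = 0.04078 − 0.01020 = 0.03058 mol
From the 1:2 ratio, n(MgO) = 1/2 × 0.03058 = 0.01529 mol
mass of MgO = 0.01529 × 40.30 = 0.6162 g

0.6162 g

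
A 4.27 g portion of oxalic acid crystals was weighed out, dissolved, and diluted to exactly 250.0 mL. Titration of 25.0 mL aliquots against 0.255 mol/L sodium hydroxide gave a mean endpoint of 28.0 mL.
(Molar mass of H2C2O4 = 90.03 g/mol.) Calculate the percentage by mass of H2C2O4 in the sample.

H2C2O4 + 2 NaOH → Na2C2O4 + 2 H2O
n(NaOH) per titration = 0.0280 × 0.255 = 7.14 × 10^-3 mol
From the 1:2 ratio, n(H2C2O4) in each aliquot = 1/2 × 7.14 × 10^-3 = 3.57 × 10^-3 mol
n(H2C2O4) in the whole flask = 3.57 × 10^-3 × 250.0/25.0 = 0.0357 mol
mass of H2C2O4 = 0.0357 × 90.03 = 3.21 g
% H2C2O4 = 3.21 / 4.27 × 100 = 75.3 %

75.3 %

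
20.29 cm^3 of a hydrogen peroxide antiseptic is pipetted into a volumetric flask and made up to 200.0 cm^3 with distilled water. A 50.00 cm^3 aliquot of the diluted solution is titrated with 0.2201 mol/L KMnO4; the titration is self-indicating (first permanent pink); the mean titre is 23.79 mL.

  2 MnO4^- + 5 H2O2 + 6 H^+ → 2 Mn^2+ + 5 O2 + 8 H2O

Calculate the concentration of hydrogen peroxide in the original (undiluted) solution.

n(KMnO4) = 0.02379 × 0.2201 = 5.236 × 10^-3 mol
From the 5:2 ratio, n(H2O2) in the aliquot = 5/2 × 5.236 × 10^-3 = 0.01309 mol
[H2O2]_dilute = 0.01309 / 0.05000 = 0.2618 mol/L
Dilution factor = 200.0 / 20.29 = 9.857
[H2O2]_stock = 0.2618 × 9.857 = 2.581 mol/L

2.581 mol/L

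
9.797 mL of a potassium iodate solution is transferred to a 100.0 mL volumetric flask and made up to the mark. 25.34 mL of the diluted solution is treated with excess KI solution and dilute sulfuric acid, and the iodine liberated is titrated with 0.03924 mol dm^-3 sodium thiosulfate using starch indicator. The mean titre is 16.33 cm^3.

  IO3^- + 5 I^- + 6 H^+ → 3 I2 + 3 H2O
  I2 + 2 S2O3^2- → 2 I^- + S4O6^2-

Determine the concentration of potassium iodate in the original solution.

0.04302 mol/L

n(S2O3^2-) = 0.01633 × 0.03924 = 6.408 × 10^-4 mol
n(I2) = n(S2O3^2-)/2 = 3.204 × 10^-4 mol
From the 1:3 ratio, n(IO3^-) in the aliquot = 1/3 × 3.204 × 10^-4 = 1.068 × 10^-4 mol
[IO3^-]_dilute = 1.068 × 10^-4 / 0.02534 = 0.004215 mol/L
[IO3^-]_original = 0.004215 × 100.0/9.797 = 0.04302 mol/L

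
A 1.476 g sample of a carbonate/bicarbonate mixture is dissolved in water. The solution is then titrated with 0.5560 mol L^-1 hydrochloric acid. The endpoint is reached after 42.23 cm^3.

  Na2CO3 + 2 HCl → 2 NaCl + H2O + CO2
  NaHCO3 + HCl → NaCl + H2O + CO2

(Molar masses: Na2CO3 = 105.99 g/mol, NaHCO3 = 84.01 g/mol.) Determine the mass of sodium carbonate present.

n(HCl) = 0.04223 × 0.5560 = 0.02348 mol
Let x = n(Na2CO3), y = n(NaHCO3).
Titrant: 2x + 1y = 0.02348;  mass: 105.99x + 84.01y = 1.476
Solving, x = 8.005 × 10^-3 mol, y = 7.470 × 10^-3 mol
mass of Na2CO3 = 8.005 × 10^-3 × 105.99 = 0.8484 g

0.8484 g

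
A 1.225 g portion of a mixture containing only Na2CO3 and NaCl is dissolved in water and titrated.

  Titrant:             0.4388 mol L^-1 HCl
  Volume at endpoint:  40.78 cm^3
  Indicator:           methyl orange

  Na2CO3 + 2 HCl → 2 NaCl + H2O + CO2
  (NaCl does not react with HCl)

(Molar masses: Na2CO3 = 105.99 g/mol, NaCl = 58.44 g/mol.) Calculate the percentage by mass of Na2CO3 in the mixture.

n(HCl) = 0.04078 × 0.4388 = 0.01789 mol
Let x = n(Na2CO3), y = n(NaCl).
Titrant: 2x = 0.01789;  mass: 105.99x + 58.44y = 1.225
Solving, x = 8.947 × 10^-3 mol, y = 4.735 × 10^-3 mol
mass of Na2CO3 = 8.947 × 10^-3 × 105.99 = 0.9483 g
% Na2CO3 = 0.9483 / 1.225 × 100 = 77.41 %

77.41 %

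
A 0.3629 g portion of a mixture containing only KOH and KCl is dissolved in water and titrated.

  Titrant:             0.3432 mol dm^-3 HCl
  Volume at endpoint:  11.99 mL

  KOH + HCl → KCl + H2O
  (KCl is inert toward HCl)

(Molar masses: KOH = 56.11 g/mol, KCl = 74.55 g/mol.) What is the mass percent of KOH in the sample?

n(HCl) = 0.01199 × 0.3432 = 4.115 × 10^-3 mol
Let x = n(KOH), y = n(KCl).
Titrant: 1x = 4.115 × 10^-3;  mass: 56.11x + 74.55y = 0.3629
Solving, x = 4.115 × 10^-3 mol, y = 1.771 × 10^-3 mol
mass of KOH = 4.115 × 10^-3 × 56.11 = 0.2309 g
% KOH = 0.2309 / 0.3629 × 100 = 63.62 %

63.62 %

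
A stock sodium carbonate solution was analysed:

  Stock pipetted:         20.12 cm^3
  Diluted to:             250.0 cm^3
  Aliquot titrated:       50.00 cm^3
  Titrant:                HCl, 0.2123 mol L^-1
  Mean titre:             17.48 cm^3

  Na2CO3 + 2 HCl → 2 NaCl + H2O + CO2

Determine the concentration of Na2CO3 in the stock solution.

0.4611 mol/L

n(HCl) = 0.01748 × 0.2123 = 3.711 × 10^-3 mol
From the 1:2 ratio, n(Na2CO3) in the aliquot = 1/2 × 3.711 × 10^-3 = 1.856 × 10^-3 mol
[Na2CO3]_dilute = 1.856 × 10^-3 / 0.05000 = 0.03711 mol/L
Dilution factor = 250.0 / 20.12 = 12.43
[Na2CO3]_stock = 0.03711 × 12.43 = 0.4611 mol/L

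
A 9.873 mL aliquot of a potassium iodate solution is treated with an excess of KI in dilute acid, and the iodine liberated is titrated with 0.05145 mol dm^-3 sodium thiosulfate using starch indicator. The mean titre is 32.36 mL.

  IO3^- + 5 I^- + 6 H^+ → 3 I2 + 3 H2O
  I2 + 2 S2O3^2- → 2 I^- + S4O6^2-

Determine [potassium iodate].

n(S2O3^2-) = 0.03236 × 0.05145 = 1.665 × 10^-3 mol
n(I2) = n(S2O3^2-)/2 = 8.325 × 10^-4 mol
From the 1:3 ratio, n(IO3^-) in the aliquot = 1/3 × 8.325 × 10^-4 = 2.775 × 10^-4 mol
[IO3^-] = 2.775 × 10^-4 / 0.009873 = 0.02811 mol/L

0.02811 mol/L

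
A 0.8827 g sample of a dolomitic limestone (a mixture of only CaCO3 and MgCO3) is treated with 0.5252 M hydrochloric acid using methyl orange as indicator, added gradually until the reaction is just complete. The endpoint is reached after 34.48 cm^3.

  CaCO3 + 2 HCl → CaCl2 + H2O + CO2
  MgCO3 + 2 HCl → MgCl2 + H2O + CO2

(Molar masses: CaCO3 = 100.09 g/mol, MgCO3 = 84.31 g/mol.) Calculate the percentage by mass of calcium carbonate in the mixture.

85.74 %

n(HCl) = 0.03448 × 0.5252 = 0.01811 mol
Let x = n(CaCO3), y = n(MgCO3).
Titrant: 2x + 2y = 0.01811;  mass: 100.09x + 84.31y = 0.8827
Solving, x = 7.561 × 10^-3 mol, y = 1.493 × 10^-3 mol
mass of CaCO3 = 7.561 × 10^-3 × 100.09 = 0.7568 g
% CaCO3 = 0.7568 / 0.8827 × 100 = 85.74 %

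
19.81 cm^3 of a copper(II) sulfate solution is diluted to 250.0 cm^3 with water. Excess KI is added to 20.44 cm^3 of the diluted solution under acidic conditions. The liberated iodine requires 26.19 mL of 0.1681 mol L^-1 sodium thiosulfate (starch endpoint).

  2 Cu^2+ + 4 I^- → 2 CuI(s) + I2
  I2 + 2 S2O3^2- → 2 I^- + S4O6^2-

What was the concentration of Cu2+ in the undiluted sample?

n(S2O3^2-) = 0.02619 × 0.1681 = 4.403 × 10^-3 mol
n(I2) = n(S2O3^2-)/2 = 2.201 × 10^-3 mol
From the 2:1 ratio, n(Cu2+) in the aliquot = 2/1 × 2.201 × 10^-3 = 4.403 × 10^-3 mol
[Cu2+]_dilute = 4.403 × 10^-3 / 0.02044 = 0.2154 mol/L
[Cu2+]_original = 0.2154 × 250.0/19.81 = 2.718 mol/L

2.718 mol/L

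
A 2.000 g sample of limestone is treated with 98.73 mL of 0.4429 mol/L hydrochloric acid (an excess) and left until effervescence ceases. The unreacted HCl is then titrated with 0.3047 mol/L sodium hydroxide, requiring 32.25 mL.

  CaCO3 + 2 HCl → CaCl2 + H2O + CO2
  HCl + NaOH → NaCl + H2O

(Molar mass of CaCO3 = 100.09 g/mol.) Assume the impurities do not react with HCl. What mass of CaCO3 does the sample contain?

1.697 g

n(HCl) added = 0.09873 × 0.4429 = 0.04373 mol
n(NaOH) used in back-titration = 0.03225 × 0.3047 = 9.827 × 10^-3 mol
n(HCl) left over = 9.827 × 10^-3 mol (1:1 ratio)
n(HCl) consumed by analyte = 0.04373 − 9.827 × 10^-3 = 0.03390 mol
From the 1:2 ratio, n(CaCO3) = 1/2 × 0.03390 = 0.01695 mol
mass of CaCO3 = 0.01695 × 100.09 = 1.697 g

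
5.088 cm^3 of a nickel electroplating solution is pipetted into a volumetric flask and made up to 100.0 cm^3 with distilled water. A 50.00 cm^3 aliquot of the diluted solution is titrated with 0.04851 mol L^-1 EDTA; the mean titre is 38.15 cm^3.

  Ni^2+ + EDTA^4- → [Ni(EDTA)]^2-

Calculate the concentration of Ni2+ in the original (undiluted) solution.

0.7275 mol/L

n(EDTA) = 0.03815 × 0.04851 = 1.851 × 10^-3 mol
n(Ni2+) in the aliquot = 1.851 × 10^-3 mol (1:1 ratio)
[Ni2+]_dilute = 1.851 × 10^-3 / 0.05000 = 0.03701 mol/L
Dilution factor = 100.0 / 5.088 = 19.65
[Ni2+]_stock = 0.03701 × 19.65 = 0.7275 mol/L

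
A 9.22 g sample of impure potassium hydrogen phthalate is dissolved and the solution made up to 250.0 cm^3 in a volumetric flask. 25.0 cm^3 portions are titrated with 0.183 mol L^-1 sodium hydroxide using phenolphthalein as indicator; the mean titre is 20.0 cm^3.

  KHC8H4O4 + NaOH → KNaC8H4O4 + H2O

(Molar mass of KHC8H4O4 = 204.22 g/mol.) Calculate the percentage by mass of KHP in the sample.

81.1 %

n(NaOH) per titration = 0.0200 × 0.183 = 3.66 × 10^-3 mol
n(KHC8H4O4) in each aliquot = 3.66 × 10^-3 mol (1:1 ratio)
n(KHC8H4O4) in the whole flask = 3.66 × 10^-3 × 250.0/25.0 = 0.0366 mol
mass of KHC8H4O4 = 0.0366 × 204.22 = 7.47 g
% KHC8H4O4 = 7.47 / 9.22 × 100 = 81.1 %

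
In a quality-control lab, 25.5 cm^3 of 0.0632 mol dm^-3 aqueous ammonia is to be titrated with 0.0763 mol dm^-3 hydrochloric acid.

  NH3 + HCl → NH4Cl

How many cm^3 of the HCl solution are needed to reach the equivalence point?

21.1 mL

n(NH3) = 0.0255 L × 0.0632 mol/L = 1.61 × 10^-3 mol
n(HCl) = 1.61 × 10^-3 mol (1:1 stoichiometry)
V(HCl) = 1.61 × 10^-3 mol / 0.0763 mol/L = 0.0211 L = 21.1 mL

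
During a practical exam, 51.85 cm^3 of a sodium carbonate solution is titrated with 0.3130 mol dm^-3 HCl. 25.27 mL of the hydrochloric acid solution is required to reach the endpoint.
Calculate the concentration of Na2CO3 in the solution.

0.07627 mol/L

Na2CO3 + 2 HCl → 2 NaCl + H2O + CO2
n(HCl) = 0.02527 L × 0.3130 mol/L = 7.910 × 10^-3 mol
From the 1:2 mole ratio, n(Na2CO3) = 1/2 × 7.910 × 10^-3 = 3.955 × 10^-3 mol
[Na2CO3] = 3.955 × 10^-3 mol / 0.05185 L = 0.07627 mol/L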